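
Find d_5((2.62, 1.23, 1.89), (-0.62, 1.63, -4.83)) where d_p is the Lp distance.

(Σ|x_i - y_i|^5)^(1/5) = (|2.62 - (-0.62)|^5 + |1.23 - 1.63|^5 + |1.89 - (-4.83)|^5)^(1/5)
= (3.24^5 + 0.4^5 + 6.72^5)^(1/5) ≈ (357.0467 + 0.0102 + 13703.9689)^(1/5) = (14061.0258)^(1/5) ≈ 6.7547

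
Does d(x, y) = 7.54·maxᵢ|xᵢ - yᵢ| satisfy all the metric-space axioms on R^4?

Yes. The L∞ (Chebyshev) norm induces a metric on R^4, and multiplying a metric by a positive constant 7.54 > 0 preserves all four axioms: non-negativity (7.54·||x-y|| ≥ 0), identity (7.54·||x-y|| = 0 ⟺ ||x-y|| = 0 ⟺ x = y), symmetry (||x-y|| = ||y-x||), and the triangle inequality (7.54·||x-z|| ≤ 7.54·||x-y|| + 7.54·||y-z||). So d is a metric.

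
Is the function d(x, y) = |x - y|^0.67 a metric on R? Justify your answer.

Yes. With 0 < p = 0.67 ≤ 1, d(x,y) = |x-y|^0.67 is a metric on R. Non-negativity and symmetry are immediate; |x-y|^0.67 = 0 ⟺ |x-y| = 0 ⟺ x = y. For the triangle inequality, the function t ↦ t^0.67 is subadditive on [0,∞) when p ≤ 1, so |x-z|^0.67 ≤ (|x-y| + |y-z|)^0.67 ≤ |x-y|^0.67 + |y-z|^0.67.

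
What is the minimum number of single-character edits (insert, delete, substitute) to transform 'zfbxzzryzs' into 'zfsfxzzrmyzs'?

Let D[i][j] be the edit distance between the first i characters of 'zfbxzzryzs' and the first j characters of 'zfsfxzzrmyzs', with D[i][0] = i, D[0][j] = j, and D[i][j] = D[i-1][j-1] if the characters match, else 1 + min(D[i-1][j], D[i][j-1], D[i-1][j-1]). Filling the table (rows: prefixes of 'zfbxzzryzs', columns: prefixes of 'zfsfxzzrmyzs'):
     ε  z  f  s  f  x  z  z  r  m  y  z  s
  ε  0  1  2  3  4  5  6  7  8  9 10 11 12
  z  1  0  1  2  3  4  5  6  7  8  9 10 11
  f  2  1  0  1  2  3  4  5  6  7  8  9 10
  b  3  2  1  1  2  3  4  5  6  7  8  9 10
  x  4  3  2  2  2  2  3  4  5  6  7  8  9
  z  5  4  3  3  3  3  2  3  4  5  6  7  8
  z  6  5  4  4  4  4  3  2  3  4  5  6  7
  r  7  6  5  5  5  5  4  3  2  3  4  5  6
  y  8  7  6  6  6  6  5  4  3  3  3  4  5
  z  9  8  7  7  7  7  6  5  4  4  4  3  4
  s 10  9  8  7  8  8  7  6  5  5  5  4  3
The bottom-right entry gives D[10][12] = 3, so no sequence of fewer than 3 edits works. Backtracking through the table gives one optimal edit sequence (3 edits):
  zfbxzzryzs → zfsbxzzryzs (ins s @3)
  zfsbxzzryzs → zfsfxzzryzs (sub b→f @4)
  zfsfxzzryzs → zfsfxzzrmyzs (ins m @9)
Edit distance = 3.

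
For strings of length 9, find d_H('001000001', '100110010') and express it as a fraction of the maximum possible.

Differing positions: 1, 3, 4, 5, 8, 9. Hamming distance = 6. The maximum possible Hamming distance for length-9 strings is 9, so d_H/9 = 6/9 ≈ 0.6667.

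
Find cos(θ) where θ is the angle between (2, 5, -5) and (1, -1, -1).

With u = (2, 5, -5), v = (1, -1, -1):
u·v = 2·1 + 5·(-1) + (-5)·(-1) = 2 + (-5) + 5 = 2.
|u| = √(2² + 5² + (-5)²) = √54, |v| = √(1² + (-1)² + (-1)²) = √3, so |u||v| = √(54·3) = √162.
cos θ = (u·v)/(|u||v|) = 2/√162 ≈ 0.1571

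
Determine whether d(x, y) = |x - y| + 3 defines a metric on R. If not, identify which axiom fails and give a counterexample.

No. d fails identity of indiscernibles (specifically d(x,x) = 0): d(8, 8) = |8 - 8| + 3 = 0 + 3 = 3 ≠ 0.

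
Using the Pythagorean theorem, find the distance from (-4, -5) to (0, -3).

√(Σ(x_i - y_i)²) = √((-4 - 0)² + (-5 - (-3))²)
= √((-4)² + (-2)²) = √(16 + 4) = √20 ≈ 4.4721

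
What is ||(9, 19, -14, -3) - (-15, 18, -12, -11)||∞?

max(|x_i - y_i|) = max(|9 - (-15)|, |19 - 18|, |-14 - (-12)|, |-3 - (-11)|) = max(24, 1, 2, 8) = 24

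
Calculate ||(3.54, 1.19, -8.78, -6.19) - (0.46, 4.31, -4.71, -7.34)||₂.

√(Σ(x_i - y_i)²) = √((3.54 - 0.46)² + (1.19 - 4.31)² + (-8.78 - (-4.71))² + (-6.19 - (-7.34))²)
= √(3.08² + (-3.12)² + (-4.07)² + 1.15²) = √(9.4864 + 9.7344 + 16.5649 + 1.3225) = √37.1082 ≈ 6.0917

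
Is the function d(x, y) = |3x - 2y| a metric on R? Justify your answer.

No. d fails symmetry: d(2, 8) = |3·2 - 2·8| = |-10| = 10, but d(8, 2) = |3·8 - 2·2| = |20| = 20. Since 10 ≠ 20, d(x,y) ≠ d(y,x) in general.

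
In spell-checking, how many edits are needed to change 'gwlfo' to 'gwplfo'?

Let D[i][j] be the edit distance between the first i characters of 'gwlfo' and the first j characters of 'gwplfo', with D[i][0] = i, D[0][j] = j, and D[i][j] = D[i-1][j-1] if the characters match, else 1 + min(D[i-1][j], D[i][j-1], D[i-1][j-1]). Filling the table (rows: prefixes of 'gwlfo', columns: prefixes of 'gwplfo'):
     ε  g  w  p  l  f  o
  ε  0  1  2  3  4  5  6
  g  1  0  1  2  3  4  5
  w  2  1  0  1  2  3  4
  l  3  2  1  1  1  2  3
  f  4  3  2  2  2  1  2
  o  5  4  3  3  3  2  1
The bottom-right entry gives D[5][6] = 1, so no sequence of fewer than 1 edit works. Backtracking through the table gives one optimal edit sequence (1 edit):
  gwlfo → gwplfo (ins p @3)
Edit distance = 1.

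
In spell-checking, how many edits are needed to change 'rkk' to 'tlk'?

Let D[i][j] be the edit distance between the first i characters of 'rkk' and the first j characters of 'tlk', with D[i][0] = i, D[0][j] = j, and D[i][j] = D[i-1][j-1] if the characters match, else 1 + min(D[i-1][j], D[i][j-1], D[i-1][j-1]). Filling the table (rows: prefixes of 'rkk', columns: prefixes of 'tlk'):
     ε  t  l  k
  ε  0  1  2  3
  r  1  1  2  3
  k  2  2  2  2
  k  3  3  3  2
The bottom-right entry gives D[3][3] = 2, so no sequence of fewer than 2 edits works. Backtracking through the table gives one optimal edit sequence (2 edits):
  rkk → tkk (sub r→t @1)
  tkk → tlk (sub k→l @2)
Edit distance = 2.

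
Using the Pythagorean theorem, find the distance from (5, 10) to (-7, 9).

√(Σ(x_i - y_i)²) = √((5 - (-7))² + (10 - 9)²)
= √(12² + 1²) = √(144 + 1) = √145 ≈ 12.0416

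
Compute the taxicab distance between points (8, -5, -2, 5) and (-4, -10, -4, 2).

Σ|x_i - y_i| = |8 - (-4)| + |-5 - (-10)| + |-2 - (-4)| + |5 - 2| = 12 + 5 + 2 + 3 = 22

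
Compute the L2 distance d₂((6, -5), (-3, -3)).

√(Σ(x_i - y_i)²) = √((6 - (-3))² + (-5 - (-3))²)
= √(9² + (-2)²) = √(81 + 4) = √85 ≈ 9.2195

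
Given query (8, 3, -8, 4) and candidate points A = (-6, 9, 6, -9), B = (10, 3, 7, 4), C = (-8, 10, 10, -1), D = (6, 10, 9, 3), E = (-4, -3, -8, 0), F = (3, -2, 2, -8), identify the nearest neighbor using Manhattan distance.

Distances: d(A) = 47, d(B) = 17, d(C) = 46, d(D) = 27, d(E) = 22, d(F) = 32. Nearest: B = (10, 3, 7, 4) with distance 17.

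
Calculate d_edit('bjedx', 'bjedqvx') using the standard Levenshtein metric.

Let D[i][j] be the edit distance between the first i characters of 'bjedx' and the first j characters of 'bjedqvx', with D[i][0] = i, D[0][j] = j, and D[i][j] = D[i-1][j-1] if the characters match, else 1 + min(D[i-1][j], D[i][j-1], D[i-1][j-1]). Filling the table (rows: prefixes of 'bjedx', columns: prefixes of 'bjedqvx'):
     ε  b  j  e  d  q  v  x
  ε  0  1  2  3  4  5  6  7
  b  1  0  1  2  3  4  5  6
  j  2  1  0  1  2  3  4  5
  e  3  2  1  0  1  2  3  4
  d  4  3  2  1  0  1  2  3
  x  5  4  3  2  1  1  2  2
The bottom-right entry gives D[5][7] = 2, so no sequence of fewer than 2 edits works. Backtracking through the table gives one optimal edit sequence (2 edits):
  bjedx → bjedqx (ins q @5)
  bjedqx → bjedqvx (ins v @6)
Edit distance = 2.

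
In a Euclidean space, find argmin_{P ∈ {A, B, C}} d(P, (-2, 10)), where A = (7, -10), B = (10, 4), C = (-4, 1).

Distances: d(A) ≈ 21.9317, d(B) ≈ 13.4164, d(C) ≈ 9.2195. Nearest: C = (-4, 1) with distance 9.2195.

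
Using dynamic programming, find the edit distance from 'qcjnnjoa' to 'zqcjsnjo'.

Let D[i][j] be the edit distance between the first i characters of 'qcjnnjoa' and the first j characters of 'zqcjsnjo', with D[i][0] = i, D[0][j] = j, and D[i][j] = D[i-1][j-1] if the characters match, else 1 + min(D[i-1][j], D[i][j-1], D[i-1][j-1]). Filling the table (rows: prefixes of 'qcjnnjoa', columns: prefixes of 'zqcjsnjo'):
     ε  z  q  c  j  s  n  j  o
  ε  0  1  2  3  4  5  6  7  8
  q  1  1  1  2  3  4  5  6  7
  c  2  2  2  1  2  3  4  5  6
  j  3  3  3  2  1  2  3  4  5
  n  4  4  4  3  2  2  2  3  4
  n  5  5  5  4  3  3  2  3  4
  j  6  6  6  5  4  4  3  2  3
  o  7  7  7  6  5  5  4  3  2
  a  8  8  8  7  6  6  5  4  3
The bottom-right entry gives D[8][8] = 3, so no sequence of fewer than 3 edits works. Backtracking through the table gives one optimal edit sequence (3 edits):
  qcjnnjoa → zqcjnnjoa (ins z @1)
  zqcjnnjoa → zqcjsnjoa (sub n→s @5)
  zqcjsnjoa → zqcjsnjo (del a @9)
Edit distance = 3.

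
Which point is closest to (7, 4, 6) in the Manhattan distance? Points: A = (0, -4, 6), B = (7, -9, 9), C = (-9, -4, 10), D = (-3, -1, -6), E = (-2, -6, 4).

Distances: d(A) = 15, d(B) = 16, d(C) = 28, d(D) = 27, d(E) = 21. Nearest: A = (0, -4, 6) with distance 15.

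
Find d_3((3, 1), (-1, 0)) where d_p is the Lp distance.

(Σ|x_i - y_i|^3)^(1/3) = (|3 - (-1)|^3 + |1 - 0|^3)^(1/3)
= (4^3 + 1^3)^(1/3) = (64 + 1)^(1/3) = (65)^(1/3) ≈ 4.0207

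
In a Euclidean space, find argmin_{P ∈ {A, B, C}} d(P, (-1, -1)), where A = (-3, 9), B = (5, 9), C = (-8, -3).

Distances: d(A) ≈ 10.198, d(B) ≈ 11.6619, d(C) ≈ 7.2801. Nearest: C = (-8, -3) with distance 7.2801.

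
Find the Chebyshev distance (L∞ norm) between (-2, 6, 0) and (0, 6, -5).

max(|x_i - y_i|) = max(|-2 - 0|, |6 - 6|, |0 - (-5)|) = max(2, 0, 5) = 5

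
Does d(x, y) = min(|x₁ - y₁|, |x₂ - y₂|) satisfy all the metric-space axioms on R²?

No. d fails identity of indiscernibles: take x = (0, 0) and y = (0, 4). Then d(x,y) = min(|0 - 0|, |0 - 4|) = min(0, 4) = 0, yet x ≠ y.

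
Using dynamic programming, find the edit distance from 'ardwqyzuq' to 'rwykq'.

Let D[i][j] be the edit distance between the first i characters of 'ardwqyzuq' and the first j characters of 'rwykq', with D[i][0] = i, D[0][j] = j, and D[i][j] = D[i-1][j-1] if the characters match, else 1 + min(D[i-1][j], D[i][j-1], D[i-1][j-1]). Filling the table (rows: prefixes of 'ardwqyzuq', columns: prefixes of 'rwykq'):
     ε  r  w  y  k  q
  ε  0  1  2  3  4  5
  a  1  1  2  3  4  5
  r  2  1  2  3  4  5
  d  3  2  2  3  4  5
  w  4  3  2  3  4  5
  q  5  4  3  3  4  4
  y  6  5  4  3  4  5
  z  7  6  5  4  4  5
  u  8  7  6  5  5  5
  q  9  8  7  6  6  5
The bottom-right entry gives D[9][5] = 5, so no sequence of fewer than 5 edits works. Backtracking through the table gives one optimal edit sequence (5 edits):
  ardwqyzuq → rdwqyzuq (del a @1)
  rdwqyzuq → rwqyzuq (del d @2)
  rwqyzuq → rwyzuq (del q @3)
  rwyzuq → rwyuq (del z @4)
  rwyuq → rwykq (sub u→k @4)
Edit distance = 5.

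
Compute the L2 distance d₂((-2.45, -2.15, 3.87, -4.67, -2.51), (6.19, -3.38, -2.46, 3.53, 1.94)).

√(Σ(x_i - y_i)²) = √((-2.45 - 6.19)² + (-2.15 - (-3.38))² + (3.87 - (-2.46))² + (-4.67 - 3.53)² + (-2.51 - 1.94)²)
= √((-8.64)² + 1.23² + 6.33² + (-8.2)² + (-4.45)²) = √(74.6496 + 1.5129 + 40.0689 + 67.24 + 19.8025) = √203.2739 ≈ 14.2574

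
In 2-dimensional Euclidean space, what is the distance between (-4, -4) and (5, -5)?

√(Σ(x_i - y_i)²) = √((-4 - 5)² + (-4 - (-5))²)
= √((-9)² + 1²) = √(81 + 1) = √82 ≈ 9.0554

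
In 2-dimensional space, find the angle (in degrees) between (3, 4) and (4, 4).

With u = (3, 4), v = (4, 4):
u·v = 3·4 + 4·4 = 12 + 16 = 28.
|u| = √(3² + 4²) = √25, |v| = √(4² + 4²) = √32, so |u||v| = √(25·32) = √800.
cos θ = (u·v)/(|u||v|) = 28/√800 ≈ 0.989949
θ = arccos(0.989949) ≈ 8.13°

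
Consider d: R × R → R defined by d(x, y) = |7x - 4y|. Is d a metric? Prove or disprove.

No. d fails symmetry: d(8, 1) = |7·8 - 4·1| = |52| = 52, but d(1, 8) = |7·1 - 4·8| = |-25| = 25. Since 52 ≠ 25, d(x,y) ≠ d(y,x) in general.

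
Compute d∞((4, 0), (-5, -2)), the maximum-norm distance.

max(|x_i - y_i|) = max(|4 - (-5)|, |0 - (-2)|) = max(9, 2) = 9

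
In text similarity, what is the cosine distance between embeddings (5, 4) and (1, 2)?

With u = (5, 4), v = (1, 2):
u·v = 5·1 + 4·2 = 5 + 8 = 13.
|u| = √(5² + 4²) = √41, |v| = √(1² + 2²) = √5, so |u||v| = √(41·5) = √205.
cos θ = (u·v)/(|u||v|) = 13/√205 ≈ 0.908
Cosine distance = 1 - cos θ ≈ 1 - 0.908 = 0.092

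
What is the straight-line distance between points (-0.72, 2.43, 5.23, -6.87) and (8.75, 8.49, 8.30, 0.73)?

√(Σ(x_i - y_i)²) = √((-0.72 - 8.75)² + (2.43 - 8.49)² + (5.23 - 8.3)² + (-6.87 - 0.73)²)
= √((-9.47)² + (-6.06)² + (-3.07)² + (-7.6)²) = √(89.6809 + 36.7236 + 9.4249 + 57.76) = √193.5894 ≈ 13.9136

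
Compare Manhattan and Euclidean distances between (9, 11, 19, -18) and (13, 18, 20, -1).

L1 = |9 - 13| + |11 - 18| + |19 - 20| + |-18 - (-1)| = 4 + 7 + 1 + 17 = 29
L2 = √(4² + 7² + 1² + 17²) = √355 ≈ 18.8414
L1 ≥ L2 always (equality iff movement is along one axis); L1 > L2 here.
Ratio L1/L2 = 29/√355 ≈ 1.5392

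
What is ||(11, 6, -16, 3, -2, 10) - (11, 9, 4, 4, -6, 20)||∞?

max(|x_i - y_i|) = max(|11 - 11|, |6 - 9|, |-16 - 4|, |3 - 4|, |-2 - (-6)|, |10 - 20|) = max(0, 3, 20, 1, 4, 10) = 20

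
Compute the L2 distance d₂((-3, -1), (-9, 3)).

√(Σ(x_i - y_i)²) = √((-3 - (-9))² + (-1 - 3)²)
= √(6² + (-4)²) = √(36 + 16) = √52 ≈ 7.2111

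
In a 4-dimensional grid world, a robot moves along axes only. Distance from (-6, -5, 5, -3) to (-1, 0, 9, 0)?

Σ|x_i - y_i| = |-6 - (-1)| + |-5 - 0| + |5 - 9| + |-3 - 0| = 5 + 5 + 4 + 3 = 17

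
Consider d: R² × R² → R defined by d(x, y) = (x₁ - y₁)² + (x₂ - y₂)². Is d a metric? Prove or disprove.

No. The squared Euclidean distance fails the triangle inequality. Counterexample: x = (0, 0), y = (2, 4), z = (4, 8). d(x,z) = 4² + 8² = 80, but d(x,y) + d(y,z) = (2² + 4²) + (2² + 4²) = 20 + 20 = 40. Since 80 > 40, the triangle inequality is violated. (Note: √d, the ordinary Euclidean distance, IS a metric.)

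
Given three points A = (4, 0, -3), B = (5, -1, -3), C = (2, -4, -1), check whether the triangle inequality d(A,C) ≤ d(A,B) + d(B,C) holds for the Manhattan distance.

d(A,B) = 1 + 1 + 0 = 2, d(B,C) = 3 + 3 + 2 = 8, d(A,C) = 2 + 4 + 2 = 8.
d(A,C) = 8 ≤ 2 + 8 = 10. Triangle inequality is satisfied.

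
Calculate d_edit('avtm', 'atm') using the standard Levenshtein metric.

Let D[i][j] be the edit distance between the first i characters of 'avtm' and the first j characters of 'atm', with D[i][0] = i, D[0][j] = j, and D[i][j] = D[i-1][j-1] if the characters match, else 1 + min(D[i-1][j], D[i][j-1], D[i-1][j-1]). Filling the table (rows: prefixes of 'avtm', columns: prefixes of 'atm'):
     ε  a  t  m
  ε  0  1  2  3
  a  1  0  1  2
  v  2  1  1  2
  t  3  2  1  2
  m  4  3  2  1
The bottom-right entry gives D[4][3] = 1, so no sequence of fewer than 1 edit works. Backtracking through the table gives one optimal edit sequence (1 edit):
  avtm → atm (del v @2)
Edit distance = 1.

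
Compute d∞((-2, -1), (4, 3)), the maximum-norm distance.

max(|x_i - y_i|) = max(|-2 - 4|, |-1 - 3|) = max(6, 4) = 6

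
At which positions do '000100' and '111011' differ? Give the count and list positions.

Differing positions: 1, 2, 3, 4, 5, 6. Hamming distance = 6.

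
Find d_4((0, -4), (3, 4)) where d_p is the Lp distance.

(Σ|x_i - y_i|^4)^(1/4) = (|0 - 3|^4 + |-4 - 4|^4)^(1/4)
= (3^4 + 8^4)^(1/4) = (81 + 4096)^(1/4) = (4177)^(1/4) ≈ 8.0393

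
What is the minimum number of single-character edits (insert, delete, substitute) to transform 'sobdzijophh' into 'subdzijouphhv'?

Let D[i][j] be the edit distance between the first i characters of 'sobdzijophh' and the first j characters of 'subdzijouphhv', with D[i][0] = i, D[0][j] = j, and D[i][j] = D[i-1][j-1] if the characters match, else 1 + min(D[i-1][j], D[i][j-1], D[i-1][j-1]). Filling the table (rows: prefixes of 'sobdzijophh', columns: prefixes of 'subdzijouphhv'):
     ε  s  u  b  d  z  i  j  o  u  p  h  h  v
  ε  0  1  2  3  4  5  6  7  8  9 10 11 12 13
  s  1  0  1  2  3  4  5  6  7  8  9 10 11 12
  o  2  1  1  2  3  4  5  6  6  7  8  9 10 11
  b  3  2  2  1  2  3  4  5  6  7  8  9 10 11
  d  4  3  3  2  1  2  3  4  5  6  7  8  9 10
  z  5  4  4  3  2  1  2  3  4  5  6  7  8  9
  i  6  5  5  4  3  2  1  2  3  4  5  6  7  8
  j  7  6  6  5  4  3  2  1  2  3  4  5  6  7
  o  8  7  7  6  5  4  3  2  1  2  3  4  5  6
  p  9  8  8  7  6  5  4  3  2  2  2  3  4  5
  h 10  9  9  8  7  6  5  4  3  3  3  2  3  4
  h 11 10 10  9  8  7  6  5  4  4  4  3  2  3
The bottom-right entry gives D[11][13] = 3, so no sequence of fewer than 3 edits works. Backtracking through the table gives one optimal edit sequence (3 edits):
  sobdzijophh → subdzijophh (sub o→u @2)
  subdzijophh → subdzijouphh (ins u @9)
  subdzijouphh → subdzijouphhv (ins v @13)
Edit distance = 3.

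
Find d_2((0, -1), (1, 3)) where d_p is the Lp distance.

(Σ|x_i - y_i|^2)^(1/2) = (|0 - 1|^2 + |-1 - 3|^2)^(1/2)
= (1^2 + 4^2)^(1/2) = (1 + 16)^(1/2) = (17)^(1/2) ≈ 4.1231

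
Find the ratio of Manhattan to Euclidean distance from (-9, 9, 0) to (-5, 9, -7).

L1 = |-9 - (-5)| + |9 - 9| + |0 - (-7)| = 4 + 0 + 7 = 11
L2 = √(4² + 0² + 7²) = √65 ≈ 8.0623
L1 ≥ L2 always (equality iff movement is along one axis); L1 > L2 here.
Ratio L1/L2 = 11/√65 ≈ 1.3644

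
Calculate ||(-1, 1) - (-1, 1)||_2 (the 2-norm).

(Σ|x_i - y_i|^2)^(1/2) = (|-1 - (-1)|^2 + |1 - 1|^2)^(1/2)
= (0^2 + 0^2)^(1/2) = (0 + 0)^(1/2) = (0)^(1/2) = 0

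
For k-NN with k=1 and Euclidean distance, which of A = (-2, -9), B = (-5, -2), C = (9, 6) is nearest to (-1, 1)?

Distances: d(A) ≈ 10.0499, d(B) = 5, d(C) ≈ 11.1803. Nearest: B = (-5, -2) with distance 5.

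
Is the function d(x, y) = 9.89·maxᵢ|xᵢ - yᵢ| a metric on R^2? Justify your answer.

Yes. The L∞ (Chebyshev) norm induces a metric on R^2, and multiplying a metric by a positive constant 9.89 > 0 preserves all four axioms: non-negativity (9.89·||x-y|| ≥ 0), identity (9.89·||x-y|| = 0 ⟺ ||x-y|| = 0 ⟺ x = y), symmetry (||x-y|| = ||y-x||), and the triangle inequality (9.89·||x-z|| ≤ 9.89·||x-y|| + 9.89·||y-z||). So d is a metric.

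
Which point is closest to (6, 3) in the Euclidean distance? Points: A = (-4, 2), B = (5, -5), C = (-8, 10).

Distances: d(A) ≈ 10.0499, d(B) ≈ 8.0623, d(C) ≈ 15.6525. Nearest: B = (5, -5) with distance 8.0623.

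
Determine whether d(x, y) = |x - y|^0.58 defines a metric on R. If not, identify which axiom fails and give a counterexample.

Yes. With 0 < p = 0.58 ≤ 1, d(x,y) = |x-y|^0.58 is a metric on R. Non-negativity and symmetry are immediate; |x-y|^0.58 = 0 ⟺ |x-y| = 0 ⟺ x = y. For the triangle inequality, the function t ↦ t^0.58 is subadditive on [0,∞) when p ≤ 1, so |x-z|^0.58 ≤ (|x-y| + |y-z|)^0.58 ≤ |x-y|^0.58 + |y-z|^0.58.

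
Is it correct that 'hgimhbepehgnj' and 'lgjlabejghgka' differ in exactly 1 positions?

Differing positions: 1, 3, 4, 5, 8, 9, 12, 13. Hamming distance = 8, so the claim that d_H = 1 is false.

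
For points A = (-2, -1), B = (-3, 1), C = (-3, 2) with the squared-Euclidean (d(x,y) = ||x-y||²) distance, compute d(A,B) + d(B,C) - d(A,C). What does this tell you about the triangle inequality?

d(A,B) = 1² + 2² = 5, d(B,C) = 0² + 1² = 1, d(A,C) = 1² + 3² = 10.
d(A,B) + d(B,C) - d(A,C) = 5 + 1 - 10 = 6 - 10 = -4. This is < 0, so the triangle inequality FAILS for these points (squared-Euclidean is not a metric).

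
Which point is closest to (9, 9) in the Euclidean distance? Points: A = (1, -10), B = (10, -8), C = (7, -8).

Distances: d(A) ≈ 20.6155, d(B) ≈ 17.0294, d(C) ≈ 17.1172. Nearest: B = (10, -8) with distance 17.0294.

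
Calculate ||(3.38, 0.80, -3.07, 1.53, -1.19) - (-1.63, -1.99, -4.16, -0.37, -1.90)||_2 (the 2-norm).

(Σ|x_i - y_i|^2)^(1/2) = (|3.38 - (-1.63)|^2 + |0.8 - (-1.99)|^2 + |-3.07 - (-4.16)|^2 + |1.53 - (-0.37)|^2 + |-1.19 - (-1.9)|^2)^(1/2)
= (5.01^2 + 2.79^2 + 1.09^2 + 1.9^2 + 0.71^2)^(1/2) = (25.1001 + 7.7841 + 1.1881 + 3.61 + 0.5041)^(1/2) = (38.1864)^(1/2) ≈ 6.1795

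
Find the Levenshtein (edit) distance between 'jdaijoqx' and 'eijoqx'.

Let D[i][j] be the edit distance between the first i characters of 'jdaijoqx' and the first j characters of 'eijoqx', with D[i][0] = i, D[0][j] = j, and D[i][j] = D[i-1][j-1] if the characters match, else 1 + min(D[i-1][j], D[i][j-1], D[i-1][j-1]). Filling the table (rows: prefixes of 'jdaijoqx', columns: prefixes of 'eijoqx'):
     ε  e  i  j  o  q  x
  ε  0  1  2  3  4  5  6
  j  1  1  2  2  3  4  5
  d  2  2  2  3  3  4  5
  a  3  3  3  3  4  4  5
  i  4  4  3  4  4  5  5
  j  5  5  4  3  4  5  6
  o  6  6  5  4  3  4  5
  q  7  7  6  5  4  3  4
  x  8  8  7  6  5  4  3
The bottom-right entry gives D[8][6] = 3, so no sequence of fewer than 3 edits works. Backtracking through the table gives one optimal edit sequence (3 edits):
  jdaijoqx → daijoqx (del j @1)
  daijoqx → aijoqx (del d @1)
  aijoqx → eijoqx (sub a→e @1)
Edit distance = 3.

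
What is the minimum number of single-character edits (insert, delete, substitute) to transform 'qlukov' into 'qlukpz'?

Let D[i][j] be the edit distance between the first i characters of 'qlukov' and the first j characters of 'qlukpz', with D[i][0] = i, D[0][j] = j, and D[i][j] = D[i-1][j-1] if the characters match, else 1 + min(D[i-1][j], D[i][j-1], D[i-1][j-1]). Filling the table (rows: prefixes of 'qlukov', columns: prefixes of 'qlukpz'):
     ε  q  l  u  k  p  z
  ε  0  1  2  3  4  5  6
  q  1  0  1  2  3  4  5
  l  2  1  0  1  2  3  4
  u  3  2  1  0  1  2  3
  k  4  3  2  1  0  1  2
  o  5  4  3  2  1  1  2
  v  6  5  4  3  2  2  2
The bottom-right entry gives D[6][6] = 2, so no sequence of fewer than 2 edits works. Backtracking through the table gives one optimal edit sequence (2 edits):
  qlukov → qlukpv (sub o→p @5)
  qlukpv → qlukpz (sub v→z @6)
Edit distance = 2.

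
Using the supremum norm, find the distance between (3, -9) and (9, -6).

max(|x_i - y_i|) = max(|3 - 9|, |-9 - (-6)|) = max(6, 3) = 6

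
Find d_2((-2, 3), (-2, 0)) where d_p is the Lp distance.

(Σ|x_i - y_i|^2)^(1/2) = (|-2 - (-2)|^2 + |3 - 0|^2)^(1/2)
= (0^2 + 3^2)^(1/2) = (0 + 9)^(1/2) = (9)^(1/2) = 3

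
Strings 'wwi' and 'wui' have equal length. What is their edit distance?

Let D[i][j] be the edit distance between the first i characters of 'wwi' and the first j characters of 'wui', with D[i][0] = i, D[0][j] = j, and D[i][j] = D[i-1][j-1] if the characters match, else 1 + min(D[i-1][j], D[i][j-1], D[i-1][j-1]). Filling the table (rows: prefixes of 'wwi', columns: prefixes of 'wui'):
     ε  w  u  i
  ε  0  1  2  3
  w  1  0  1  2
  w  2  1  1  2
  i  3  2  2  1
The bottom-right entry gives D[3][3] = 1, so no sequence of fewer than 1 edit works. Backtracking through the table gives one optimal edit sequence (1 edit):
  wwi → wui (sub w→u @2)
Edit distance = 1.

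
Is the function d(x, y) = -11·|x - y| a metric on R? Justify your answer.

No. With c = -11 < 0, d fails non-negativity: d(4, 12) = -11·|4 - 12| = -11·8 = -88 < 0.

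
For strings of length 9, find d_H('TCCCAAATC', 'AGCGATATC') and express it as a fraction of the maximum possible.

Differing positions: 1, 2, 4, 6. Hamming distance = 4. The maximum possible Hamming distance for length-9 strings is 9, so d_H/9 = 4/9 ≈ 0.4444.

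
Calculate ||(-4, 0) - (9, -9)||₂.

√(Σ(x_i - y_i)²) = √((-4 - 9)² + (0 - (-9))²)
= √((-13)² + 9²) = √(169 + 81) = √250 ≈ 15.8114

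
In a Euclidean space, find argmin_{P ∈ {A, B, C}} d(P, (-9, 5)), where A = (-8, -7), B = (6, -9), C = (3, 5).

Distances: d(A) ≈ 12.0416, d(B) ≈ 20.5183, d(C) = 12. Nearest: C = (3, 5) with distance 12.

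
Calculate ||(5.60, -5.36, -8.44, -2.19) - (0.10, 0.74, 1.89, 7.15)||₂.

√(Σ(x_i - y_i)²) = √((5.6 - 0.1)² + (-5.36 - 0.74)² + (-8.44 - 1.89)² + (-2.19 - 7.15)²)
= √(5.5² + (-6.1)² + (-10.33)² + (-9.34)²) = √(30.25 + 37.21 + 106.7089 + 87.2356) = √261.4045 ≈ 16.168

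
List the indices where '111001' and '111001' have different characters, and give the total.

Differing positions: none. Hamming distance = 0.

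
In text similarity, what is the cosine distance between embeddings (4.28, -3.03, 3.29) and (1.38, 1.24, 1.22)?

With u = (4.28, -3.03, 3.29), v = (1.38, 1.24, 1.22):
u·v = 4.28·1.38 + (-3.03)·1.24 + 3.29·1.22 = 5.9064 + (-3.7572) + 4.0138 = 6.163.
|u| = √(4.28² + (-3.03)² + 3.29²) = √(18.3184 + 9.1809 + 10.8241) = √38.3234, |v| = √(1.38² + 1.24² + 1.22²) = √(1.9044 + 1.5376 + 1.4884) = √4.9304.
cos θ = (u·v)/(|u||v|) = 6.163/(√38.3234·√4.9304) ≈ 0.4484
Cosine distance = 1 - cos θ ≈ 1 - 0.4484 = 0.5516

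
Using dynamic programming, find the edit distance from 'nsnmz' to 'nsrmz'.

Let D[i][j] be the edit distance between the first i characters of 'nsnmz' and the first j characters of 'nsrmz', with D[i][0] = i, D[0][j] = j, and D[i][j] = D[i-1][j-1] if the characters match, else 1 + min(D[i-1][j], D[i][j-1], D[i-1][j-1]). Filling the table (rows: prefixes of 'nsnmz', columns: prefixes of 'nsrmz'):
     ε  n  s  r  m  z
  ε  0  1  2  3  4  5
  n  1  0  1  2  3  4
  s  2  1  0  1  2  3
  n  3  2  1  1  2  3
  m  4  3  2  2  1  2
  z  5  4  3  3  2  1
The bottom-right entry gives D[5][5] = 1, so no sequence of fewer than 1 edit works. Backtracking through the table gives one optimal edit sequence (1 edit):
  nsnmz → nsrmz (sub n→r @3)
Edit distance = 1.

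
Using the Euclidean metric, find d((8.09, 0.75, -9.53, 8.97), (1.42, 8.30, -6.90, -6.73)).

√(Σ(x_i - y_i)²) = √((8.09 - 1.42)² + (0.75 - 8.3)² + (-9.53 - (-6.9))² + (8.97 - (-6.73))²)
= √(6.67² + (-7.55)² + (-2.63)² + 15.7²) = √(44.4889 + 57.0025 + 6.9169 + 246.49) = √354.8983 ≈ 18.8387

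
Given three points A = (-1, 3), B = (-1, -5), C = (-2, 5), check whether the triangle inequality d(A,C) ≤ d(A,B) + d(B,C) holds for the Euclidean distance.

d(A,B) = √(0² + 8²) = √64 = 8, d(B,C) = √(1² + 10²) = √101 ≈ 10.0499, d(A,C) = √(1² + 2²) = √5 ≈ 2.2361.
d(A,C) ≈ 2.2361 ≤ 8 + 10.0499 = 18.0499. Triangle inequality is satisfied.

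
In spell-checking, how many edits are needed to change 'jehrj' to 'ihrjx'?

Let D[i][j] be the edit distance between the first i characters of 'jehrj' and the first j characters of 'ihrjx', with D[i][0] = i, D[0][j] = j, and D[i][j] = D[i-1][j-1] if the characters match, else 1 + min(D[i-1][j], D[i][j-1], D[i-1][j-1]). Filling the table (rows: prefixes of 'jehrj', columns: prefixes of 'ihrjx'):
     ε  i  h  r  j  x
  ε  0  1  2  3  4  5
  j  1  1  2  3  3  4
  e  2  2  2  3  4  4
  h  3  3  2  3  4  5
  r  4  4  3  2  3  4
  j  5  5  4  3  2  3
The bottom-right entry gives D[5][5] = 3, so no sequence of fewer than 3 edits works. Backtracking through the table gives one optimal edit sequence (3 edits):
  jehrj → ehrj (del j @1)
  ehrj → ihrj (sub e→i @1)
  ihrj → ihrjx (ins x @5)
Edit distance = 3.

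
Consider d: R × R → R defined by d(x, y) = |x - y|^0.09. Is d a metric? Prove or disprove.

Yes. With 0 < p = 0.09 ≤ 1, d(x,y) = |x-y|^0.09 is a metric on R. Non-negativity and symmetry are immediate; |x-y|^0.09 = 0 ⟺ |x-y| = 0 ⟺ x = y. For the triangle inequality, the function t ↦ t^0.09 is subadditive on [0,∞) when p ≤ 1, so |x-z|^0.09 ≤ (|x-y| + |y-z|)^0.09 ≤ |x-y|^0.09 + |y-z|^0.09.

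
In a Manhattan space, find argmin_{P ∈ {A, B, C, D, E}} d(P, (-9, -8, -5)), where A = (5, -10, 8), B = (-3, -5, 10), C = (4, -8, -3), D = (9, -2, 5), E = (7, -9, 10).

Distances: d(A) = 29, d(B) = 24, d(C) = 15, d(D) = 34, d(E) = 32. Nearest: C = (4, -8, -3) with distance 15.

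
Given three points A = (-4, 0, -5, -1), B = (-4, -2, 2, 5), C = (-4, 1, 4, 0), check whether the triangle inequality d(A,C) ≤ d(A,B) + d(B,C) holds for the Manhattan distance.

d(A,B) = 0 + 2 + 7 + 6 = 15, d(B,C) = 0 + 3 + 2 + 5 = 10, d(A,C) = 0 + 1 + 9 + 1 = 11.
d(A,C) = 11 ≤ 15 + 10 = 25. Triangle inequality is satisfied.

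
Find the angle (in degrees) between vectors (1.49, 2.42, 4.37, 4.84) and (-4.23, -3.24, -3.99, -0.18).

With u = (1.49, 2.42, 4.37, 4.84), v = (-4.23, -3.24, -3.99, -0.18):
u·v = 1.49·(-4.23) + 2.42·(-3.24) + 4.37·(-3.99) + 4.84·(-0.18) = (-6.3027) + (-7.8408) + (-17.4363) + (-0.8712) = -32.451.
|u| = √(1.49² + 2.42² + 4.37² + 4.84²) = √(2.2201 + 5.8564 + 19.0969 + 23.4256) = √50.599, |v| = √((-4.23)² + (-3.24)² + (-3.99)² + (-0.18)²) = √(17.8929 + 10.4976 + 15.9201 + 0.0324) = √44.343.
cos θ = (u·v)/(|u||v|) = -32.451/(√50.599·√44.343) ≈ -0.685085
θ = arccos(-0.685085) ≈ 133.24°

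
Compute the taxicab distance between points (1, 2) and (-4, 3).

Σ|x_i - y_i| = |1 - (-4)| + |2 - 3| = 5 + 1 = 6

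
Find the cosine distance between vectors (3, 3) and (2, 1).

With u = (3, 3), v = (2, 1):
u·v = 3·2 + 3·1 = 6 + 3 = 9.
|u| = √(3² + 3²) = √18, |v| = √(2² + 1²) = √5, so |u||v| = √(18·5) = √90.
cos θ = (u·v)/(|u||v|) = 9/√90 ≈ 0.9487
Cosine distance = 1 - cos θ ≈ 1 - 0.9487 = 0.0513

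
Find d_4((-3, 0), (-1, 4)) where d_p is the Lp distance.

(Σ|x_i - y_i|^4)^(1/4) = (|-3 - (-1)|^4 + |0 - 4|^4)^(1/4)
= (2^4 + 4^4)^(1/4) = (16 + 256)^(1/4) = (272)^(1/4) ≈ 4.0611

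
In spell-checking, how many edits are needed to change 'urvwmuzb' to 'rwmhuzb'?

Let D[i][j] be the edit distance between the first i characters of 'urvwmuzb' and the first j characters of 'rwmhuzb', with D[i][0] = i, D[0][j] = j, and D[i][j] = D[i-1][j-1] if the characters match, else 1 + min(D[i-1][j], D[i][j-1], D[i-1][j-1]). Filling the table (rows: prefixes of 'urvwmuzb', columns: prefixes of 'rwmhuzb'):
     ε  r  w  m  h  u  z  b
  ε  0  1  2  3  4  5  6  7
  u  1  1  2  3  4  4  5  6
  r  2  1  2  3  4  5  5  6
  v  3  2  2  3  4  5  6  6
  w  4  3  2  3  4  5  6  7
  m  5  4  3  2  3  4  5  6
  u  6  5  4  3  3  3  4  5
  z  7  6  5  4  4  4  3  4
  b  8  7  6  5  5  5  4  3
The bottom-right entry gives D[8][7] = 3, so no sequence of fewer than 3 edits works. Backtracking through the table gives one optimal edit sequence (3 edits):
  urvwmuzb → rvwmuzb (del u @1)
  rvwmuzb → rwmuzb (del v @2)
  rwmuzb → rwmhuzb (ins h @4)
Edit distance = 3.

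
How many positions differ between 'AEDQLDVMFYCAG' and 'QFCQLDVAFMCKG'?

Differing positions: 1, 2, 3, 8, 10, 12. Hamming distance = 6.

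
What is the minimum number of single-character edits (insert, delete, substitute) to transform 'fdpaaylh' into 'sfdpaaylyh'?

Let D[i][j] be the edit distance between the first i characters of 'fdpaaylh' and the first j characters of 'sfdpaaylyh', with D[i][0] = i, D[0][j] = j, and D[i][j] = D[i-1][j-1] if the characters match, else 1 + min(D[i-1][j], D[i][j-1], D[i-1][j-1]). Filling the table (rows: prefixes of 'fdpaaylh', columns: prefixes of 'sfdpaaylyh'):
     ε  s  f  d  p  a  a  y  l  y  h
  ε  0  1  2  3  4  5  6  7  8  9 10
  f  1  1  1  2  3  4  5  6  7  8  9
  d  2  2  2  1  2  3  4  5  6  7  8
  p  3  3  3  2  1  2  3  4  5  6  7
  a  4  4  4  3  2  1  2  3  4  5  6
  a  5  5  5  4  3  2  1  2  3  4  5
  y  6  6  6  5  4  3  2  1  2  3  4
  l  7  7  7  6  5  4  3  2  1  2  3
  h  8  8  8  7  6  5  4  3  2  2  2
The bottom-right entry gives D[8][10] = 2, so no sequence of fewer than 2 edits works. Backtracking through the table gives one optimal edit sequence (2 edits):
  fdpaaylh → sfdpaaylh (ins s @1)
  sfdpaaylh → sfdpaaylyh (ins y @9)
Edit distance = 2.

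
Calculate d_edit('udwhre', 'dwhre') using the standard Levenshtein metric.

Let D[i][j] be the edit distance between the first i characters of 'udwhre' and the first j characters of 'dwhre', with D[i][0] = i, D[0][j] = j, and D[i][j] = D[i-1][j-1] if the characters match, else 1 + min(D[i-1][j], D[i][j-1], D[i-1][j-1]). Filling the table (rows: prefixes of 'udwhre', columns: prefixes of 'dwhre'):
     ε  d  w  h  r  e
  ε  0  1  2  3  4  5
  u  1  1  2  3  4  5
  d  2  1  2  3  4  5
  w  3  2  1  2  3  4
  h  4  3  2  1  2  3
  r  5  4  3  2  1  2
  e  6  5  4  3  2  1
The bottom-right entry gives D[6][5] = 1, so no sequence of fewer than 1 edit works. Backtracking through the table gives one optimal edit sequence (1 edit):
  udwhre → dwhre (del u @1)
Edit distance = 1.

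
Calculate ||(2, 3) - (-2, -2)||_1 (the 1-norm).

Σ|x_i - y_i| = |2 - (-2)| + |3 - (-2)| = 4 + 5 = 9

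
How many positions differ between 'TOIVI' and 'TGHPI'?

Differing positions: 2, 3, 4. Hamming distance = 3.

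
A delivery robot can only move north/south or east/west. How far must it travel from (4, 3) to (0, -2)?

Σ|x_i - y_i| = |4 - 0| + |3 - (-2)| = 4 + 5 = 9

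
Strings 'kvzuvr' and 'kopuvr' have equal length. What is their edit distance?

Let D[i][j] be the edit distance between the first i characters of 'kvzuvr' and the first j characters of 'kopuvr', with D[i][0] = i, D[0][j] = j, and D[i][j] = D[i-1][j-1] if the characters match, else 1 + min(D[i-1][j], D[i][j-1], D[i-1][j-1]). Filling the table (rows: prefixes of 'kvzuvr', columns: prefixes of 'kopuvr'):
     ε  k  o  p  u  v  r
  ε  0  1  2  3  4  5  6
  k  1  0  1  2  3  4  5
  v  2  1  1  2  3  3  4
  z  3  2  2  2  3  4  4
  u  4  3  3  3  2  3  4
  v  5  4  4  4  3  2  3
  r  6  5  5  5  4  3  2
The bottom-right entry gives D[6][6] = 2, so no sequence of fewer than 2 edits works. Backtracking through the table gives one optimal edit sequence (2 edits):
  kvzuvr → kozuvr (sub v→o @2)
  kozuvr → kopuvr (sub z→p @3)
Edit distance = 2.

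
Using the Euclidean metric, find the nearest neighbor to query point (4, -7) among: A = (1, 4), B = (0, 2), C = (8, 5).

Distances: d(A) ≈ 11.4018, d(B) ≈ 9.8489, d(C) ≈ 12.6491. Nearest: B = (0, 2) with distance 9.8489.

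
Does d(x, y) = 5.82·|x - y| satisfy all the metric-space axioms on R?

Yes. Since |x - y| is a metric on R and 5.82 > 0, the positive scalar multiple 5.82·|x - y| is also a metric: scaling by a positive constant preserves non-negativity, identity (d=0 ⟺ |x-y|=0 ⟺ x=y), symmetry, and the triangle inequality.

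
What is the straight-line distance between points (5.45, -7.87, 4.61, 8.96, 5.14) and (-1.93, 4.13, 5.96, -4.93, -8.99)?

√(Σ(x_i - y_i)²) = √((5.45 - (-1.93))² + (-7.87 - 4.13)² + (4.61 - 5.96)² + (8.96 - (-4.93))² + (5.14 - (-8.99))²)
= √(7.38² + (-12)² + (-1.35)² + 13.89² + 14.13²) = √(54.4644 + 144 + 1.8225 + 192.9321 + 199.6569) = √592.8759 ≈ 24.349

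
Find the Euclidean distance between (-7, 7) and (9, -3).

√(Σ(x_i - y_i)²) = √((-7 - 9)² + (7 - (-3))²)
= √((-16)² + 10²) = √(256 + 100) = √356 ≈ 18.868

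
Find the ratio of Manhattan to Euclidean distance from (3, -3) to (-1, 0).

L1 = |3 - (-1)| + |-3 - 0| = 4 + 3 = 7
L2 = √(4² + 3²) = √25 = 5
L1 ≥ L2 always (equality iff movement is along one axis); L1 > L2 here.
Ratio L1/L2 = 7/5 = 1.4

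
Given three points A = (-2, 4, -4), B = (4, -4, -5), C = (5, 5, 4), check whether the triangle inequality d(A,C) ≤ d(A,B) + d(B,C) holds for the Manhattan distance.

d(A,B) = 6 + 8 + 1 = 15, d(B,C) = 1 + 9 + 9 = 19, d(A,C) = 7 + 1 + 8 = 16.
d(A,C) = 16 ≤ 15 + 19 = 34. Triangle inequality is satisfied.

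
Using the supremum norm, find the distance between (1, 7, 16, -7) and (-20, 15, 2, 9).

max(|x_i - y_i|) = max(|1 - (-20)|, |7 - 15|, |16 - 2|, |-7 - 9|) = max(21, 8, 14, 16) = 21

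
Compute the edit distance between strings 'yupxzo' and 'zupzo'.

Let D[i][j] be the edit distance between the first i characters of 'yupxzo' and the first j characters of 'zupzo', with D[i][0] = i, D[0][j] = j, and D[i][j] = D[i-1][j-1] if the characters match, else 1 + min(D[i-1][j], D[i][j-1], D[i-1][j-1]). Filling the table (rows: prefixes of 'yupxzo', columns: prefixes of 'zupzo'):
     ε  z  u  p  z  o
  ε  0  1  2  3  4  5
  y  1  1  2  3  4  5
  u  2  2  1  2  3  4
  p  3  3  2  1  2  3
  x  4  4  3  2  2  3
  z  5  4  4  3  2  3
  o  6  5  5  4  3  2
The bottom-right entry gives D[6][5] = 2, so no sequence of fewer than 2 edits works. Backtracking through the table gives one optimal edit sequence (2 edits):
  yupxzo → zupxzo (sub y→z @1)
  zupxzo → zupzo (del x @4)
Edit distance = 2.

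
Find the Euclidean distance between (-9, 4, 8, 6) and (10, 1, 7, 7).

√(Σ(x_i - y_i)²) = √((-9 - 10)² + (4 - 1)² + (8 - 7)² + (6 - 7)²)
= √((-19)² + 3² + 1² + (-1)²) = √(361 + 9 + 1 + 1) = √372 ≈ 19.2873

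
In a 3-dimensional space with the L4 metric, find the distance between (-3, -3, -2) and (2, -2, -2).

(Σ|x_i - y_i|^4)^(1/4) = (|-3 - 2|^4 + |-3 - (-2)|^4 + |-2 - (-2)|^4)^(1/4)
= (5^4 + 1^4 + 0^4)^(1/4) = (625 + 1 + 0)^(1/4) = (626)^(1/4) ≈ 5.002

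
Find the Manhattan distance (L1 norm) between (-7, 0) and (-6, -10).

Σ|x_i - y_i| = |-7 - (-6)| + |0 - (-10)| = 1 + 10 = 11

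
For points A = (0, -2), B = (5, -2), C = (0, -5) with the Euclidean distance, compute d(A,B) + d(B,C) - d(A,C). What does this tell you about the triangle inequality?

d(A,B) = √(5² + 0²) = √25 = 5, d(B,C) = √(5² + 3²) = √34 ≈ 5.831, d(A,C) = √(0² + 3²) = √9 = 3.
d(A,B) + d(B,C) - d(A,C) = 5 + 5.831 - 3 = 10.831 - 3 = 7.831 (to 4 decimal places). This is ≥ 0, so the triangle inequality holds for these points.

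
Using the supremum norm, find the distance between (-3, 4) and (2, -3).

max(|x_i - y_i|) = max(|-3 - 2|, |4 - (-3)|) = max(5, 7) = 7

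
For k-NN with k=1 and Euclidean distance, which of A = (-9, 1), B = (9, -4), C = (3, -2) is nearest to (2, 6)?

Distances: d(A) ≈ 12.083, d(B) ≈ 12.2066, d(C) ≈ 8.0623. Nearest: C = (3, -2) with distance 8.0623.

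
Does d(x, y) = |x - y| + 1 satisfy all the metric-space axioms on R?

No. d fails identity of indiscernibles (specifically d(x,x) = 0): d(8, 8) = |8 - 8| + 1 = 0 + 1 = 1 ≠ 0.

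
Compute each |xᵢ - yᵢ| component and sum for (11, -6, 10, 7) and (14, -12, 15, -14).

Σ|x_i - y_i| = |11 - 14| + |-6 - (-12)| + |10 - 15| + |7 - (-14)| = 3 + 6 + 5 + 21 = 35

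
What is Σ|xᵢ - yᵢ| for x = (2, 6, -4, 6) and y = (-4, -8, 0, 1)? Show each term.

Σ|x_i - y_i| = |2 - (-4)| + |6 - (-8)| + |-4 - 0| + |6 - 1| = 6 + 14 + 4 + 5 = 29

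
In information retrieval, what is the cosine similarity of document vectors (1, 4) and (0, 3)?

With u = (1, 4), v = (0, 3):
u·v = 1·0 + 4·3 = 0 + 12 = 12.
|u| = √(1² + 4²) = √17, |v| = √(0² + 3²) = √9, so |u||v| = √(17·9) = √153.
cos θ = (u·v)/(|u||v|) = 12/√153 ≈ 0.9701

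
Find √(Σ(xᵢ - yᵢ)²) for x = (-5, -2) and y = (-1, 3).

√(Σ(x_i - y_i)²) = √((-5 - (-1))² + (-2 - 3)²)
= √((-4)² + (-5)²) = √(16 + 25) = √41 ≈ 6.4031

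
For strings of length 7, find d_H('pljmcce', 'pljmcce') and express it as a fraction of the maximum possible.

Differing positions: none. Hamming distance = 0. The maximum possible Hamming distance for length-7 strings is 7, so d_H/7 = 0/7 = 0.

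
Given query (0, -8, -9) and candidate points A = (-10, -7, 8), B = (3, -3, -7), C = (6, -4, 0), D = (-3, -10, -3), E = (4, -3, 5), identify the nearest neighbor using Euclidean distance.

Distances: d(A) ≈ 19.7484, d(B) ≈ 6.1644, d(C) ≈ 11.5326, d(D) = 7, d(E) ≈ 15.3948. Nearest: B = (3, -3, -7) with distance 6.1644.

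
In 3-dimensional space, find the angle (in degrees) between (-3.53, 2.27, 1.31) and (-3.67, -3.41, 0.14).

With u = (-3.53, 2.27, 1.31), v = (-3.67, -3.41, 0.14):
u·v = (-3.53)·(-3.67) + 2.27·(-3.41) + 1.31·0.14 = 12.9551 + (-7.7407) + 0.1834 = 5.3978.
|u| = √((-3.53)² + 2.27² + 1.31²) = √(12.4609 + 5.1529 + 1.7161) = √19.3299, |v| = √((-3.67)² + (-3.41)² + 0.14²) = √(13.4689 + 11.6281 + 0.0196) = √25.1166.
cos θ = (u·v)/(|u||v|) = 5.3978/(√19.3299·√25.1166) ≈ 0.244975
θ = arccos(0.244975) ≈ 75.82°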